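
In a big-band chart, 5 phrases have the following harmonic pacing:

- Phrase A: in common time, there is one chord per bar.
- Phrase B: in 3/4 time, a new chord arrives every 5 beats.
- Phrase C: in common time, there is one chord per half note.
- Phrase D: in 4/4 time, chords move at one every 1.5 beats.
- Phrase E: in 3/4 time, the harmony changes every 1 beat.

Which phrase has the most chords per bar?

A: 4/4 = 1 chord/bar.
B: 3/5 = 0.6 chords/bar.
C: 4/2 = 2 chords/bar.
D: 4/1.5 = 8/3 chords/bar.
E: 3/1 = 3 chords/bar.
Fastest is E at 3 chords/bar.

Phrase E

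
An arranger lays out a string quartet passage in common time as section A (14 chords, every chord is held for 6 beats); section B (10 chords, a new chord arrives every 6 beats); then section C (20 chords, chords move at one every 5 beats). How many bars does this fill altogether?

A: 14 × 6 = 84 beats = 21 bars.
B: 10 × 6 = 60 beats = 15 bars.
C: 20 × 5 = 100 beats = 25 bars.
Total: 21 + 15 + 25 = 61 bars.

61 bars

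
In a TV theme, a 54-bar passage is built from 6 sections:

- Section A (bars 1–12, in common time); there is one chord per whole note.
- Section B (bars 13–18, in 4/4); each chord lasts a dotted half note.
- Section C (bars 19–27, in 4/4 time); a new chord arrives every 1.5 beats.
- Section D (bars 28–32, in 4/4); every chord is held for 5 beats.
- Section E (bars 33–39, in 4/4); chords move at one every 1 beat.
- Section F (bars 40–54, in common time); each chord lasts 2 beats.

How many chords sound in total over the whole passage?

106 chords

A: 12·4 = 48 beats, 48/4 = 12 chords.
B: 6·4 = 24 beats, 24/3 = 8 chords.
C: 9·4 = 36 beats, 36/1.5 = 24 chords.
D: 5·4 = 20 beats, 20/5 = 4 chords.
E: 7·4 = 28 beats, 28/1 = 28 chords.
F: 15·4 = 60 beats, 60/2 = 30 chords.
Total: 12 + 8 + 24 + 4 + 28 + 30 = 106.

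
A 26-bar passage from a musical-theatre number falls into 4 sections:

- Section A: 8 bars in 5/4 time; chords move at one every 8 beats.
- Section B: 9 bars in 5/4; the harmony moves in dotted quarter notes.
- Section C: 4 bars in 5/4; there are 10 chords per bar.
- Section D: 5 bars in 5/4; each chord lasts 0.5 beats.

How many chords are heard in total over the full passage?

125 chords

A: 8·5 = 40 beats, 40/8 = 5 chords.
B: 9·5 = 45 beats, 45/1.5 = 30 chords.
C: 4·5 = 20 beats, 20/0.5 = 40 chords.
D: 5·5 = 25 beats, 25/0.5 = 50 chords.
Total: 5 + 30 + 40 + 50 = 125.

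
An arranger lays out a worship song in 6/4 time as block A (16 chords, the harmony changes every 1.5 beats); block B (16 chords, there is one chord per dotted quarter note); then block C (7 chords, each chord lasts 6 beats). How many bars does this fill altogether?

A: 16 × 1.5 = 24 beats = 4 bars.
B: 16 × 1.5 = 24 beats = 4 bars.
C: 7 × 6 = 42 beats = 7 bars.
Total: 4 + 4 + 7 = 15 bars.

15 bars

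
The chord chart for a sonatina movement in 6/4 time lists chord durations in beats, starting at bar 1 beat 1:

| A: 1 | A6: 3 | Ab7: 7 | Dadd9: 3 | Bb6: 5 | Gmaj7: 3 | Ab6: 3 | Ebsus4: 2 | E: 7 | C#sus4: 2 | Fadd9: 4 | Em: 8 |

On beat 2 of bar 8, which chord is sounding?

Beat 2 of bar 8 is beat (8−1)×6 + 2 = 44 overall.
Running totals: A ends at 1, A6 ends at 4, Ab7 ends at 11, Dadd9 ends at 14, Bb6 ends at 19, Gmaj7 ends at 22, Ab6 ends at 25, Ebsus4 ends at 27, E ends at 34, C#sus4 ends at 36, Fadd9 ends at 40, Em ends at 48.
Beat 44 falls within Em.

Em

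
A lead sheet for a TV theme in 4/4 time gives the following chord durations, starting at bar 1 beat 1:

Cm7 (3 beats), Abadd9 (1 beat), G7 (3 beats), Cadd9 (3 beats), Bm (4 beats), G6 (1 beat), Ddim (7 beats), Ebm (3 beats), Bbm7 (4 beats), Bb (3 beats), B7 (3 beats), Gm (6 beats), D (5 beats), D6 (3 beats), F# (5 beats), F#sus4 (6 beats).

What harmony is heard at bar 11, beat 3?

D

Beat 3 of bar 11 is beat (11−1)×4 + 3 = 43 overall.
Running totals: Cm7 ends at 3, Abadd9 ends at 4, G7 ends at 7, Cadd9 ends at 10, Bm ends at 14, G6 ends at 15, Ddim ends at 22, Ebm ends at 25, Bbm7 ends at 29, Bb ends at 32, B7 ends at 35, Gm ends at 41, D ends at 46.
Beat 43 falls within D.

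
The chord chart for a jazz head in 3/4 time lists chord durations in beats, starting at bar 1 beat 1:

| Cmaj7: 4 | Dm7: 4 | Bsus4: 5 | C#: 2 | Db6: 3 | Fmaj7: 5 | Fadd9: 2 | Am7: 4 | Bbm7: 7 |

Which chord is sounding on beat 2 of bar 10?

Beat 2 of bar 10 is beat (10−1)×3 + 2 = 29 overall.
Running totals: Cmaj7 ends at 4, Dm7 ends at 8, Bsus4 ends at 13, C# ends at 15, Db6 ends at 18, Fmaj7 ends at 23, Fadd9 ends at 25, Am7 ends at 29.
Beat 29 falls within Am7.

Am7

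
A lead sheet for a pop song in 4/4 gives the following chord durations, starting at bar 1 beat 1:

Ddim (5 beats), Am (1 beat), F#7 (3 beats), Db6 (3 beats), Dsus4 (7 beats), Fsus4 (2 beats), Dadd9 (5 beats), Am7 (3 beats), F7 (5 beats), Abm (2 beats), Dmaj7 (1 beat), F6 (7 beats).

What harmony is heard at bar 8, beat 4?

Beat 4 of bar 8 is beat (8−1)×4 + 4 = 32 overall.
Running totals: Ddim ends at 5, Am ends at 6, F#7 ends at 9, Db6 ends at 12, Dsus4 ends at 19, Fsus4 ends at 21, Dadd9 ends at 26, Am7 ends at 29, F7 ends at 34.
Beat 32 falls within F7.

F7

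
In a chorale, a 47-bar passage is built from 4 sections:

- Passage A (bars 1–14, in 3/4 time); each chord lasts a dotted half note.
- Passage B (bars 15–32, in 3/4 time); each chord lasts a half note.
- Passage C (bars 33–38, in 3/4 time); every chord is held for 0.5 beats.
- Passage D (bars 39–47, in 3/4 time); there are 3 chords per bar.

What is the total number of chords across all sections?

104 chords

A has 42 beats and chords last 3 each, so 14 chords.
B has 54 beats and chords last 2 each, so 27 chords.
C has 18 beats and chords last 0.5 each, so 36 chords.
D has 27 beats and chords last 1 each, so 27 chords.
Total: 14 + 27 + 36 + 27 = 104.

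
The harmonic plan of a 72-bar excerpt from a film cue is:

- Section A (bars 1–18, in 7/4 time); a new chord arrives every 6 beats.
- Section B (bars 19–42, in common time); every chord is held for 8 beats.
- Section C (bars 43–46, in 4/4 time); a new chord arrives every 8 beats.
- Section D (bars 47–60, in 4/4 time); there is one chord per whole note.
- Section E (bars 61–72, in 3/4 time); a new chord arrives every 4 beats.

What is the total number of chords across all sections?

A has 126 beats and chords last 6 each, so 21 chords.
B has 96 beats and chords last 8 each, so 12 chords.
C has 16 beats and chords last 8 each, so 2 chords.
D has 56 beats and chords last 4 each, so 14 chords.
E has 36 beats and chords last 4 each, so 9 chords.
Total: 21 + 12 + 2 + 14 + 9 = 58.

58 chords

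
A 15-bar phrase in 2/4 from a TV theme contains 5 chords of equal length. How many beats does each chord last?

15 bars × 2 beats/bar = 30 beats total.
30 beats ÷ 5 chords = 6 beats per chord.

6 beats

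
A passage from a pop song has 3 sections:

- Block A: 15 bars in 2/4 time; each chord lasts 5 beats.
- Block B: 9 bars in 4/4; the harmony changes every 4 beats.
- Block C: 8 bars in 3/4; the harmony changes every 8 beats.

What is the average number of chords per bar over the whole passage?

A: 15 bars of 2 beats is 30 beats; at 5 beats each that's 6 chords.
B: 9 bars of 4 beats is 36 beats; at 4 beats each that's 9 chords.
C: 8 bars of 3 beats is 24 beats; at 8 beats each that's 3 chords.
Overall: 18 chords over 32 bars → 18/32 = 9/16 chords per bar.

9/16 chords per bar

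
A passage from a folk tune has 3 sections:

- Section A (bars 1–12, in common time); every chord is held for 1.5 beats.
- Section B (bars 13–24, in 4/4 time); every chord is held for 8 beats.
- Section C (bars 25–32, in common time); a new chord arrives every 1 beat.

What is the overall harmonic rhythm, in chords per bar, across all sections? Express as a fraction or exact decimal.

A: 12 bars of 4 beats is 48 beats; at 1.5 beats each that's 32 chords.
B: 12 bars of 4 beats is 48 beats; at 8 beats each that's 6 chords.
C: 8 bars of 4 beats is 32 beats; at 1 beat each that's 32 chords.
Overall: 70 chords over 32 bars → 70/32 = 35/16 chords per bar.

35/16 chords per bar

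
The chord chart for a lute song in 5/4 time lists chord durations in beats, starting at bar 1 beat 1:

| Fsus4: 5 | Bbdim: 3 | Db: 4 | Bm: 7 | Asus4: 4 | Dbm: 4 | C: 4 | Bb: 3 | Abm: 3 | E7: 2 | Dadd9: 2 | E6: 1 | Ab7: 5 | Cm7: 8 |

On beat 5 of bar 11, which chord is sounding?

Beat 5 of bar 11 is beat (11−1)×5 + 5 = 55 overall.
Running totals: Fsus4 ends at 5, Bbdim ends at 8, Db ends at 12, Bm ends at 19, Asus4 ends at 23, Dbm ends at 27, C ends at 31, Bb ends at 34, Abm ends at 37, E7 ends at 39, Dadd9 ends at 41, E6 ends at 42, Ab7 ends at 47, Cm7 ends at 55.
Beat 55 falls within Cm7.

Cm7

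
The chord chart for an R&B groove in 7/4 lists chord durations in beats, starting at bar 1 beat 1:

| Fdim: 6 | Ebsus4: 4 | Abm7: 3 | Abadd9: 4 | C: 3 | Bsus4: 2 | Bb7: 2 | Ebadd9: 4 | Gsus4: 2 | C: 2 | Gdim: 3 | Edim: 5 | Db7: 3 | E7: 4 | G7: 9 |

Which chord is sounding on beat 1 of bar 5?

Gsus4

Beat 1 of bar 5 is beat (5−1)×7 + 1 = 29 overall.
Running totals: Fdim ends at 6, Ebsus4 ends at 10, Abm7 ends at 13, Abadd9 ends at 17, C ends at 20, Bsus4 ends at 22, Bb7 ends at 24, Ebadd9 ends at 28, Gsus4 ends at 30.
Beat 29 falls within Gsus4.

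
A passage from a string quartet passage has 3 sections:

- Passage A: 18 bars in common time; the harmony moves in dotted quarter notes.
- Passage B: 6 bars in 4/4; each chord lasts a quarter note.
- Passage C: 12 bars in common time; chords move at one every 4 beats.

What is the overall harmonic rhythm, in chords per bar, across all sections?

A: 18 × 4 = 72 beats ÷ 1.5 = 48 chords.
B: 6 × 4 = 24 beats ÷ 1 = 24 chords.
C: 12 × 4 = 48 beats ÷ 4 = 12 chords.
Overall: 84 chords over 36 bars → 84/36 = 7/3 chords per bar.

7/3 chords per bar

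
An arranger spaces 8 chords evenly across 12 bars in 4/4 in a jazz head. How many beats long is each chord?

6 beats

12 bars × 4 beats/bar = 48 beats total.
48 beats ÷ 8 chords = 6 beats per chord.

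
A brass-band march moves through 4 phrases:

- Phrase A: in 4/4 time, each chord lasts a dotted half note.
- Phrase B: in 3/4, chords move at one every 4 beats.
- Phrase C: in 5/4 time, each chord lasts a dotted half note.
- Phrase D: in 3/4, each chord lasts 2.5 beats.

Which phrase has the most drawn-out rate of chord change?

Phrase B

A: 4 beats/bar ÷ 3 beats/chord = 4/3 chords/bar.
B: 3 beats/bar ÷ 4 beats/chord = 0.75 chords/bar.
C: 5 beats/bar ÷ 3 beats/chord = 5/3 chords/bar.
D: 3 beats/bar ÷ 2.5 beats/chord = 1.2 chords/bar.
Slowest is B at 0.75 chords/bar.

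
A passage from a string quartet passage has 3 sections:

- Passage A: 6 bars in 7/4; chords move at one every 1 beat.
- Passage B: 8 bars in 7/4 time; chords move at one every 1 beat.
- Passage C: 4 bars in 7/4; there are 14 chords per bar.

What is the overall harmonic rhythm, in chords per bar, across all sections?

77/9 chords per bar

A: 6 bars of 7 beats is 42 beats; at 1 beat each that's 42 chords.
B: 8 bars of 7 beats is 56 beats; at 1 beat each that's 56 chords.
C: 4 bars of 7 beats is 28 beats; at 0.5 beats each that's 56 chords.
Overall: 154 chords over 18 bars → 154/18 = 77/9 chords per bar.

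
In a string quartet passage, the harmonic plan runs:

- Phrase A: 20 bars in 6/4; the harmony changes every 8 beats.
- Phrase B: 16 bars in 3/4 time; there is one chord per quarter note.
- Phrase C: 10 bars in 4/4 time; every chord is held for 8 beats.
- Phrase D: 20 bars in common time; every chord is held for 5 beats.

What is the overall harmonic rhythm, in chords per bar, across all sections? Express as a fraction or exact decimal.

14/11 chords per bar

A: 20 × 6 = 120 beats ÷ 8 = 15 chords.
B: 16 × 3 = 48 beats ÷ 1 = 48 chords.
C: 10 × 4 = 40 beats ÷ 8 = 5 chords.
D: 20 × 4 = 80 beats ÷ 5 = 16 chords.
Overall: 84 chords over 66 bars → 84/66 = 14/11 chords per bar.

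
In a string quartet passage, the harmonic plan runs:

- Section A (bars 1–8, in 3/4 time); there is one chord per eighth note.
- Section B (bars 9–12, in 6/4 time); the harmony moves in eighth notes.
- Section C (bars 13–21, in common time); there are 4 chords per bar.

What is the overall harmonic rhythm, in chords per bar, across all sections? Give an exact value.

A: 8 bars of 3 beats is 24 beats; at 0.5 beats each that's 48 chords.
B: 4 bars of 6 beats is 24 beats; at 0.5 beats each that's 48 chords.
C: 9 bars of 4 beats is 36 beats; at 1 beat each that's 36 chords.
Overall: 132 chords over 21 bars → 132/21 = 44/7 chords per bar.

44/7 chords per bar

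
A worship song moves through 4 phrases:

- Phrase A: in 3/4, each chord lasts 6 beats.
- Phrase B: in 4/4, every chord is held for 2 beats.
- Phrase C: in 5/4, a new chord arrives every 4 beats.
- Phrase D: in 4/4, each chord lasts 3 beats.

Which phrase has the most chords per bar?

Phrase B

A: each chord is 6 beats in 3/4, so 0.5 per bar.
B: each chord is 2 beats in 4/4, so 2 per bar.
C: each chord is 4 beats in 5/4, so 1.25 per bar.
D: each chord is 3 beats in 4/4, so 4/3 per bar.
Fastest is B at 2 chords/bar.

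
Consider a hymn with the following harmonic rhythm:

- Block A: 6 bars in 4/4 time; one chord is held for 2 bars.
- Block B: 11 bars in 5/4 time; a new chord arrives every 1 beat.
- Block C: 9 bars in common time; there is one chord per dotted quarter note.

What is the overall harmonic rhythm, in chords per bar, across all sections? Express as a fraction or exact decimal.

41/13 chords per bar

A: 6 × 4 = 24 beats ÷ 8 = 3 chords.
B: 11 × 5 = 55 beats ÷ 1 = 55 chords.
C: 9 × 4 = 36 beats ÷ 1.5 = 24 chords.
Overall: 82 chords over 26 bars → 82/26 = 41/13 chords per bar.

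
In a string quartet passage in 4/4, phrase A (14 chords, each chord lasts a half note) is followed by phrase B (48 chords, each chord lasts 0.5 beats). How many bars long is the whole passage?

A: 14 × 2 = 28 beats = 7 bars.
B: 48 × 0.5 = 24 beats = 6 bars.
Total: 7 + 6 = 13 bars.

13 bars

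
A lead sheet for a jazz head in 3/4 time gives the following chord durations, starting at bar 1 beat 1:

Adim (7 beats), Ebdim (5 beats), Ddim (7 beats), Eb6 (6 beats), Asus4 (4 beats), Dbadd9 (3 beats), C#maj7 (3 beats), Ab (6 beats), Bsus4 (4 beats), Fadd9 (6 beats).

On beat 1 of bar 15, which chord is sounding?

Bsus4

Beat 1 of bar 15 is beat (15−1)×3 + 1 = 43 overall.
Running totals: Adim ends at 7, Ebdim ends at 12, Ddim ends at 19, Eb6 ends at 25, Asus4 ends at 29, Dbadd9 ends at 32, C#maj7 ends at 35, Ab ends at 41, Bsus4 ends at 45.
Beat 43 falls within Bsus4.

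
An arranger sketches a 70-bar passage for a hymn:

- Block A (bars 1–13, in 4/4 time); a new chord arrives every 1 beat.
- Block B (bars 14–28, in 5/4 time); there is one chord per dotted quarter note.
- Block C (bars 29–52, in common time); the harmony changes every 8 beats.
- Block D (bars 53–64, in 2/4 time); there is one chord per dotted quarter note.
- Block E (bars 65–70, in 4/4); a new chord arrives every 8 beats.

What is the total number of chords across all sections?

A has 52 beats and chords last 1 each, so 52 chords.
B has 75 beats and chords last 1.5 each, so 50 chords.
C has 96 beats and chords last 8 each, so 12 chords.
D has 24 beats and chords last 1.5 each, so 16 chords.
E has 24 beats and chords last 8 each, so 3 chords.
Total: 52 + 50 + 12 + 16 + 3 = 133.

133 chords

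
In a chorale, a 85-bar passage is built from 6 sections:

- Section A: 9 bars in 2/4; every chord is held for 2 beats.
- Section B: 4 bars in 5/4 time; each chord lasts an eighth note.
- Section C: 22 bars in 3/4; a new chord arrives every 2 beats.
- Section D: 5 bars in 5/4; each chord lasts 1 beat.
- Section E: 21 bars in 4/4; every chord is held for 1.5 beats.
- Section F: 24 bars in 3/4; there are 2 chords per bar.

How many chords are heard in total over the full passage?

211 chords

A: 9·2 = 18 beats, 18/2 = 9 chords.
B: 4·5 = 20 beats, 20/0.5 = 40 chords.
C: 22·3 = 66 beats, 66/2 = 33 chords.
D: 5·5 = 25 beats, 25/1 = 25 chords.
E: 21·4 = 84 beats, 84/1.5 = 56 chords.
F: 24·3 = 72 beats, 72/1.5 = 48 chords.
Total: 9 + 40 + 33 + 25 + 56 + 48 = 211.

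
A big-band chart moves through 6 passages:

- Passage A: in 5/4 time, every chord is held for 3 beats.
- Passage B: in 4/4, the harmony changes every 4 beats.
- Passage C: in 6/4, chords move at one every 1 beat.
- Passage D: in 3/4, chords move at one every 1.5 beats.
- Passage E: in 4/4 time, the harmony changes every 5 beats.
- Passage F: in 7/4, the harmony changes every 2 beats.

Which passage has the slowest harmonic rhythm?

A: 5 beats/bar ÷ 3 beats/chord = 5/3 chords/bar.
B: 4 beats/bar ÷ 4 beats/chord = 1 chord/bar.
C: 6 beats/bar ÷ 1 beat/chord = 6 chords/bar.
D: 3 beats/bar ÷ 1.5 beats/chord = 2 chords/bar.
E: 4 beats/bar ÷ 5 beats/chord = 0.8 chords/bar.
F: 7 beats/bar ÷ 2 beats/chord = 3.5 chords/bar.
Slowest is E at 0.8 chords/bar.

Passage E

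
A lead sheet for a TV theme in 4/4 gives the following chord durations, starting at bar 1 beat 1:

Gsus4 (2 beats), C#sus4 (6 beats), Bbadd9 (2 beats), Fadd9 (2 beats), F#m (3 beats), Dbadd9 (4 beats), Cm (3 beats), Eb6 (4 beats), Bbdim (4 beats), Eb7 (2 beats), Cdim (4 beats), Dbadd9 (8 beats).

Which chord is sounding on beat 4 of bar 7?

Beat 4 of bar 7 is beat (7−1)×4 + 4 = 28 overall.
Running totals: Gsus4 ends at 2, C#sus4 ends at 8, Bbadd9 ends at 10, Fadd9 ends at 12, F#m ends at 15, Dbadd9 ends at 19, Cm ends at 22, Eb6 ends at 26, Bbdim ends at 30.
Beat 28 falls within Bbdim.

Bbdim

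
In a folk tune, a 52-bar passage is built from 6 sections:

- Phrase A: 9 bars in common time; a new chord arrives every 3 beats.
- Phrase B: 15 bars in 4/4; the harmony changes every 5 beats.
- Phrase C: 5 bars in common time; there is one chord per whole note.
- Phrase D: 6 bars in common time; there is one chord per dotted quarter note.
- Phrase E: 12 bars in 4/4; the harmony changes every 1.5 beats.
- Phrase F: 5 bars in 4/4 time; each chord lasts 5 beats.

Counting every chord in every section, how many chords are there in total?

81 chords

A: 9 bars × 4 beats = 36 beats; 3 beats/chord → 12 chords.
B: 15 bars × 4 beats = 60 beats; 5 beats/chord → 12 chords.
C: 5 bars × 4 beats = 20 beats; 4 beats/chord → 5 chords.
D: 6 bars × 4 beats = 24 beats; 1.5 beats/chord → 16 chords.
E: 12 bars × 4 beats = 48 beats; 1.5 beats/chord → 32 chords.
F: 5 bars × 4 beats = 20 beats; 5 beats/chord → 4 chords.
Total: 12 + 12 + 5 + 16 + 32 + 4 = 81.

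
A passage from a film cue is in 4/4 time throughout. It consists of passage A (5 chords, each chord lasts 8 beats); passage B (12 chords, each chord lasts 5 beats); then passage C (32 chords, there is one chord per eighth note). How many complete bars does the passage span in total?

A: 5 × 8 = 40 beats = 10 bars.
B: 12 × 5 = 60 beats = 15 bars.
C: 32 × 0.5 = 16 beats = 4 bars.
Total: 10 + 15 + 4 = 29 bars.

29 bars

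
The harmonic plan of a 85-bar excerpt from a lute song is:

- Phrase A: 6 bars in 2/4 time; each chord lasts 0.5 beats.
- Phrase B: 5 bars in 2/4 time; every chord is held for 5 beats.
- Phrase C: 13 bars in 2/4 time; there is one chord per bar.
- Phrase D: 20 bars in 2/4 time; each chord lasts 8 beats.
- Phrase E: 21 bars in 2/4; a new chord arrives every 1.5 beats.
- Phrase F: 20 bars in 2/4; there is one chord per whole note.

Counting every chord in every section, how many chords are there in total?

82 chords

A has 12 beats and chords last 0.5 each, so 24 chords.
B has 10 beats and chords last 5 each, so 2 chords.
C has 26 beats and chords last 2 each, so 13 chords.
D has 40 beats and chords last 8 each, so 5 chords.
E has 42 beats and chords last 1.5 each, so 28 chords.
F has 40 beats and chords last 4 each, so 10 chords.
Total: 24 + 2 + 13 + 5 + 28 + 10 = 82.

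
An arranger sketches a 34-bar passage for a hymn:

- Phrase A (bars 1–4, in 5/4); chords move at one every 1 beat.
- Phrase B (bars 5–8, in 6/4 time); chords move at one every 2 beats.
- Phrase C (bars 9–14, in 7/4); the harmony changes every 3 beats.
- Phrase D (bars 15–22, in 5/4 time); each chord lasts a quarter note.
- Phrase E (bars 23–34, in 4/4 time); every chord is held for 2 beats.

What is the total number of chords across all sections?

A has 20 beats and chords last 1 each, so 20 chords.
B has 24 beats and chords last 2 each, so 12 chords.
C has 42 beats and chords last 3 each, so 14 chords.
D has 40 beats and chords last 1 each, so 40 chords.
E has 48 beats and chords last 2 each, so 24 chords.
Total: 20 + 12 + 14 + 40 + 24 = 110.

110 chords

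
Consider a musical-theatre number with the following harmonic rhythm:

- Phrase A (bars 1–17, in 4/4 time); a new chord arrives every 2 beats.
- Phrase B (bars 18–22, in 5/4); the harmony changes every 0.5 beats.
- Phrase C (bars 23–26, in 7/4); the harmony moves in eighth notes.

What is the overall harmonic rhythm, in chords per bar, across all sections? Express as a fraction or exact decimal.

70/13 chords per bar

A: 17 bars of 4 beats is 68 beats; at 2 beats each that's 34 chords.
B: 5 bars of 5 beats is 25 beats; at 0.5 beats each that's 50 chords.
C: 4 bars of 7 beats is 28 beats; at 0.5 beats each that's 56 chords.
Overall: 140 chords over 26 bars → 140/26 = 70/13 chords per bar.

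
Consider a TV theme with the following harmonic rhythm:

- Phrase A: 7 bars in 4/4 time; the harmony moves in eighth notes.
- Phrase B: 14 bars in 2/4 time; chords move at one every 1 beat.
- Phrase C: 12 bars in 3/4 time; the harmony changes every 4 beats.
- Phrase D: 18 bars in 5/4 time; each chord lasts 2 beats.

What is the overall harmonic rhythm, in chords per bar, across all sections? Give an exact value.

46/17 chords per bar

A: 7 × 4 = 28 beats ÷ 0.5 = 56 chords.
B: 14 × 2 = 28 beats ÷ 1 = 28 chords.
C: 12 × 3 = 36 beats ÷ 4 = 9 chords.
D: 18 × 5 = 90 beats ÷ 2 = 45 chords.
Overall: 138 chords over 51 bars → 138/51 = 46/17 chords per bar.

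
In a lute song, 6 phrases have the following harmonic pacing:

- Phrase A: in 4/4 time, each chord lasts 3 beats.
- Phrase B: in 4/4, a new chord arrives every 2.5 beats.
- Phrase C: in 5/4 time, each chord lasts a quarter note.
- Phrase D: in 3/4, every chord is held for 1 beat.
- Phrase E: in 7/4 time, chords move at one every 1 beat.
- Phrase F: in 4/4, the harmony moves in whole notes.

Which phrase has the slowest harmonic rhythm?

Phrase F

A: 4 beats/bar ÷ 3 beats/chord = 4/3 chords/bar.
B: 4 beats/bar ÷ 2.5 beats/chord = 1.6 chords/bar.
C: 5 beats/bar ÷ 1 beat/chord = 5 chords/bar.
D: 3 beats/bar ÷ 1 beat/chord = 3 chords/bar.
E: 7 beats/bar ÷ 1 beat/chord = 7 chords/bar.
F: 4 beats/bar ÷ 4 beats/chord = 1 chord/bar.
Slowest is F at 1 chords/bar.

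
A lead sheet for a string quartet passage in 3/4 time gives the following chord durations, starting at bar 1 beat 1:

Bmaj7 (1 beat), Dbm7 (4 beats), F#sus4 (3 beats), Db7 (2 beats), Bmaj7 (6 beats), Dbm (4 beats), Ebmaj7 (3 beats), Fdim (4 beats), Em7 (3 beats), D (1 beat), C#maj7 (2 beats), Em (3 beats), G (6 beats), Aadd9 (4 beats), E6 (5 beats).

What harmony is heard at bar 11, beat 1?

Beat 1 of bar 11 is beat (11−1)×3 + 1 = 31 overall.
Running totals: Bmaj7 ends at 1, Dbm7 ends at 5, F#sus4 ends at 8, Db7 ends at 10, Bmaj7 ends at 16, Dbm ends at 20, Ebmaj7 ends at 23, Fdim ends at 27, Em7 ends at 30, D ends at 31.
Beat 31 falls within D.

D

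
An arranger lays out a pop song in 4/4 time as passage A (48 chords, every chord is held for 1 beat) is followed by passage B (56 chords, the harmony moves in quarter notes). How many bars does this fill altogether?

A: 48 × 1 = 48 beats = 12 bars.
B: 56 × 1 = 56 beats = 14 bars.
Total: 12 + 14 = 26 bars.

26 bars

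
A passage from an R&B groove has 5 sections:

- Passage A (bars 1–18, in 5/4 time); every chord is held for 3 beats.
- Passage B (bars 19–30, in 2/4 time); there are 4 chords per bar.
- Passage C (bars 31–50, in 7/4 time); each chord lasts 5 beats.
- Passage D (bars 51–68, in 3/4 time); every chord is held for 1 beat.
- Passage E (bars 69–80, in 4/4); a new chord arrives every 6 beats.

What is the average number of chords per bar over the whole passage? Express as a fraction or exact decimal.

2.1 chords per bar

A: 18 × 5 = 90 beats ÷ 3 = 30 chords.
B: 12 × 2 = 24 beats ÷ 0.5 = 48 chords.
C: 20 × 7 = 140 beats ÷ 5 = 28 chords.
D: 18 × 3 = 54 beats ÷ 1 = 54 chords.
E: 12 × 4 = 48 beats ÷ 6 = 8 chords.
Overall: 168 chords over 80 bars → 168/80 = 2.1 chords per bar.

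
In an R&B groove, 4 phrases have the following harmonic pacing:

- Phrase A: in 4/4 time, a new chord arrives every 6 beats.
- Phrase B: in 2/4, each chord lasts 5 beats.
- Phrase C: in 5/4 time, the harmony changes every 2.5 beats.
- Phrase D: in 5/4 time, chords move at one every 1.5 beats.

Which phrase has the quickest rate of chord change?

A: 4 beats/bar ÷ 6 beats/chord = 2/3 chords/bar.
B: 2 beats/bar ÷ 5 beats/chord = 0.4 chords/bar.
C: 5 beats/bar ÷ 2.5 beats/chord = 2 chords/bar.
D: 5 beats/bar ÷ 1.5 beats/chord = 10/3 chords/bar.
Fastest is D at 10/3 chords/bar.

Phrase D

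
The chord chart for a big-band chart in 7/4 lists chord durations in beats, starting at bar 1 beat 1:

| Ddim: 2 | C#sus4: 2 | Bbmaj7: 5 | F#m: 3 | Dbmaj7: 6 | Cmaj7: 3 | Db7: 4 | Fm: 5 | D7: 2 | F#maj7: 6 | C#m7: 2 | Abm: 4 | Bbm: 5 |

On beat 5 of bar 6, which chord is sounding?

Beat 5 of bar 6 is beat (6−1)×7 + 5 = 40 overall.
Running totals: Ddim ends at 2, C#sus4 ends at 4, Bbmaj7 ends at 9, F#m ends at 12, Dbmaj7 ends at 18, Cmaj7 ends at 21, Db7 ends at 25, Fm ends at 30, D7 ends at 32, F#maj7 ends at 38, C#m7 ends at 40.
Beat 40 falls within C#m7.

C#m7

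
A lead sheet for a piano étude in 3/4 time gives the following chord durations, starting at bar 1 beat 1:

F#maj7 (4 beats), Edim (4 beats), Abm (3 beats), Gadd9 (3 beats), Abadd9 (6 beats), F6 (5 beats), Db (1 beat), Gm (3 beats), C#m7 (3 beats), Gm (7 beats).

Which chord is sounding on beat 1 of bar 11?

Beat 1 of bar 11 is beat (11−1)×3 + 1 = 31 overall.
Running totals: F#maj7 ends at 4, Edim ends at 8, Abm ends at 11, Gadd9 ends at 14, Abadd9 ends at 20, F6 ends at 25, Db ends at 26, Gm ends at 29, C#m7 ends at 32.
Beat 31 falls within C#m7.

C#m7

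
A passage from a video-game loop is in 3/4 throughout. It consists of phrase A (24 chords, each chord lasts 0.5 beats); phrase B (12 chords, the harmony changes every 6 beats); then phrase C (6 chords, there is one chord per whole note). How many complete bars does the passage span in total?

36 bars

A: 24 × 0.5 = 12 beats = 4 bars.
B: 12 × 6 = 72 beats = 24 bars.
C: 6 × 4 = 24 beats = 8 bars.
Total: 4 + 24 + 8 = 36 bars.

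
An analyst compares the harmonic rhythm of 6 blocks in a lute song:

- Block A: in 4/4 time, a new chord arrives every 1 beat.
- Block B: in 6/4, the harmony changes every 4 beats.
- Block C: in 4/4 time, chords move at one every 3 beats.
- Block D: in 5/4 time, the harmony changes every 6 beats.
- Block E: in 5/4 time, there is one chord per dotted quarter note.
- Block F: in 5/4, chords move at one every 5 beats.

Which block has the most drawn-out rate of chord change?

A: 4 beats/bar ÷ 1 beat/chord = 4 chords/bar.
B: 6 beats/bar ÷ 4 beats/chord = 1.5 chords/bar.
C: 4 beats/bar ÷ 3 beats/chord = 4/3 chords/bar.
D: 5 beats/bar ÷ 6 beats/chord = 5/6 chords/bar.
E: 5 beats/bar ÷ 1.5 beats/chord = 10/3 chords/bar.
F: 5 beats/bar ÷ 5 beats/chord = 1 chord/bar.
Slowest is D at 5/6 chords/bar.

Block D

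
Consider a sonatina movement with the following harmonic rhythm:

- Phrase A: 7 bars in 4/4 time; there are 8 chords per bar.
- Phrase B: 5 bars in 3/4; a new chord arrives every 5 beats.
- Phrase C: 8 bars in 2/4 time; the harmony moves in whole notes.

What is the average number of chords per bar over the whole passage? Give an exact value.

A: 7 bars of 4 beats is 28 beats; at 0.5 beats each that's 56 chords.
B: 5 bars of 3 beats is 15 beats; at 5 beats each that's 3 chords.
C: 8 bars of 2 beats is 16 beats; at 4 beats each that's 4 chords.
Overall: 63 chords over 20 bars → 63/20 = 3.15 chords per bar.

3.15 chords per bar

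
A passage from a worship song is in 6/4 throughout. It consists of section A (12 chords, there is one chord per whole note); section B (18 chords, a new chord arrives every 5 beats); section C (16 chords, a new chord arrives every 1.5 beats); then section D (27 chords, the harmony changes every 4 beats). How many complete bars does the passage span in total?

45 bars

A: 12 × 4 = 48 beats = 8 bars.
B: 18 × 5 = 90 beats = 15 bars.
C: 16 × 1.5 = 24 beats = 4 bars.
D: 27 × 4 = 108 beats = 18 bars.
Total: 8 + 15 + 4 + 18 = 45 bars.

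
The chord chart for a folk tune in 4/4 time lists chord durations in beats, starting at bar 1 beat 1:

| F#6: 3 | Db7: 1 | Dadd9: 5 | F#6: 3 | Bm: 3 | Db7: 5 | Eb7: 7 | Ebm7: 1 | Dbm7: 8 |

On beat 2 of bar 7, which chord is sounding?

Beat 2 of bar 7 is beat (7−1)×4 + 2 = 26 overall.
Running totals: F#6 ends at 3, Db7 ends at 4, Dadd9 ends at 9, F#6 ends at 12, Bm ends at 15, Db7 ends at 20, Eb7 ends at 27.
Beat 26 falls within Eb7.

Eb7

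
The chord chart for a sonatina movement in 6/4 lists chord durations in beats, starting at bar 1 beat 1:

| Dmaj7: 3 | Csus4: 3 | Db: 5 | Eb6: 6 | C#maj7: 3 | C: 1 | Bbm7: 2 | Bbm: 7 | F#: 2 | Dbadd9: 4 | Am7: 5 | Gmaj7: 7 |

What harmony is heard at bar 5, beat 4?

Beat 4 of bar 5 is beat (5−1)×6 + 4 = 28 overall.
Running totals: Dmaj7 ends at 3, Csus4 ends at 6, Db ends at 11, Eb6 ends at 17, C#maj7 ends at 20, C ends at 21, Bbm7 ends at 23, Bbm ends at 30.
Beat 28 falls within Bbm.

Bbm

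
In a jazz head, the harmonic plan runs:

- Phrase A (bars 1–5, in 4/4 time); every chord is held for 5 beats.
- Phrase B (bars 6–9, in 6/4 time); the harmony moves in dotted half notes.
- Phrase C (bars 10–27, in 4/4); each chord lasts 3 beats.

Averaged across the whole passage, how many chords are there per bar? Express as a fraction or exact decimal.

4/3 chords per bar

A: 5 × 4 = 20 beats ÷ 5 = 4 chords.
B: 4 × 6 = 24 beats ÷ 3 = 8 chords.
C: 18 × 4 = 72 beats ÷ 3 = 24 chords.
Overall: 36 chords over 27 bars → 36/27 = 4/3 chords per bar.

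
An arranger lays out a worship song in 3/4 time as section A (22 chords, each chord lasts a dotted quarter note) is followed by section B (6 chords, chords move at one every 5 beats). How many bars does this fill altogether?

21 bars

A: 22 × 1.5 = 33 beats = 11 bars.
B: 6 × 5 = 30 beats = 10 bars.
Total: 11 + 10 = 21 bars.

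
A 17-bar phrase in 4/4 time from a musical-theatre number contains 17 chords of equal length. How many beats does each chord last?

4 beats

17 bars × 4 beats/bar = 68 beats total.
68 beats ÷ 17 chords = 4 beats per chord.
(That is a whole note.)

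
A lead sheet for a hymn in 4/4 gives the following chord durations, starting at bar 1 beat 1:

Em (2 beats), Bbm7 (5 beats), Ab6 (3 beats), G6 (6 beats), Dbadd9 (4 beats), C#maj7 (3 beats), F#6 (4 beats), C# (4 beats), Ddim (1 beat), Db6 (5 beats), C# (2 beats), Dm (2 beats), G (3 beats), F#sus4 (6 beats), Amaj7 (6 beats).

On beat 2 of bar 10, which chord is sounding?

C#

Beat 2 of bar 10 is beat (10−1)×4 + 2 = 38 overall.
Running totals: Em ends at 2, Bbm7 ends at 7, Ab6 ends at 10, G6 ends at 16, Dbadd9 ends at 20, C#maj7 ends at 23, F#6 ends at 27, C# ends at 31, Ddim ends at 32, Db6 ends at 37, C# ends at 39.
Beat 38 falls within C#.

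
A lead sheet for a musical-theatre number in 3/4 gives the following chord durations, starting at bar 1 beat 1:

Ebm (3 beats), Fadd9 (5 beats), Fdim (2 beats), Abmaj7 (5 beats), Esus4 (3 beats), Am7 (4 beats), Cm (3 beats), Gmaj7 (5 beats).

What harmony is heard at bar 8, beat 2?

Cm

Beat 2 of bar 8 is beat (8−1)×3 + 2 = 23 overall.
Running totals: Ebm ends at 3, Fadd9 ends at 8, Fdim ends at 10, Abmaj7 ends at 15, Esus4 ends at 18, Am7 ends at 22, Cm ends at 25.
Beat 23 falls within Cm.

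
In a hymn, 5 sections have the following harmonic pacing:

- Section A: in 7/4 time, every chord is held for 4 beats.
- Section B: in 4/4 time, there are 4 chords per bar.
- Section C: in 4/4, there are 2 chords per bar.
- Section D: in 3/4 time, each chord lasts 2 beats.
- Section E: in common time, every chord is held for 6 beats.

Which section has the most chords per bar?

Section B

A: each chord is 4 beats in 7/4, so 1.75 per bar.
B: each chord is 1 beat in 4/4, so 4 per bar.
C: each chord is 2 beats in 4/4, so 2 per bar.
D: each chord is 2 beats in 3/4, so 1.5 per bar.
E: each chord is 6 beats in 4/4, so 2/3 per bar.
Fastest is B at 4 chords/bar.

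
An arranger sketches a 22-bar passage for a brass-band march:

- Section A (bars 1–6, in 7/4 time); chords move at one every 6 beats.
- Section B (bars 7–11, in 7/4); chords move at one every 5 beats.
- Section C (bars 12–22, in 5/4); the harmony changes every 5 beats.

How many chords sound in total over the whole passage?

25 chords

A: 6 bars × 7 beats = 42 beats; 6 beats/chord → 7 chords.
B: 5 bars × 7 beats = 35 beats; 5 beats/chord → 7 chords.
C: 11 bars × 5 beats = 55 beats; 5 beats/chord → 11 chords.
Total: 7 + 7 + 11 = 25.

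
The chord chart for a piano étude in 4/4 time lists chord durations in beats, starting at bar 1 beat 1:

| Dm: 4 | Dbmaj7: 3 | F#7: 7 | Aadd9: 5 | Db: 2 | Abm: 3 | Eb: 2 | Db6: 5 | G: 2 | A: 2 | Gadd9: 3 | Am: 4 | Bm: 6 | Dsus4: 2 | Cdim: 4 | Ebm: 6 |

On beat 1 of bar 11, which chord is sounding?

Am

Beat 1 of bar 11 is beat (11−1)×4 + 1 = 41 overall.
Running totals: Dm ends at 4, Dbmaj7 ends at 7, F#7 ends at 14, Aadd9 ends at 19, Db ends at 21, Abm ends at 24, Eb ends at 26, Db6 ends at 31, G ends at 33, A ends at 35, Gadd9 ends at 38, Am ends at 42.
Beat 41 falls within Am.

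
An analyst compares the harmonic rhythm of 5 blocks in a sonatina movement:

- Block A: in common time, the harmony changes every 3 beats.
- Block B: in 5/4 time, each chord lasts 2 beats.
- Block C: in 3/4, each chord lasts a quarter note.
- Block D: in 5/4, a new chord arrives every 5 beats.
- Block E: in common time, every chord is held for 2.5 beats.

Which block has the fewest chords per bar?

A: 4/3 = 4/3 chords/bar.
B: 5/2 = 2.5 chords/bar.
C: 3/1 = 3 chords/bar.
D: 5/5 = 1 chord/bar.
E: 4/2.5 = 1.6 chords/bar.
Slowest is D at 1 chords/bar.

Block D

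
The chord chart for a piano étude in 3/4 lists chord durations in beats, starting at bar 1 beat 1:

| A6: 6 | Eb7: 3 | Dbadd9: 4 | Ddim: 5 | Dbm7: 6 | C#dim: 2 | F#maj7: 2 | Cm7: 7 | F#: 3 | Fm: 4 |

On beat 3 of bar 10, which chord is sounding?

Beat 3 of bar 10 is beat (10−1)×3 + 3 = 30 overall.
Running totals: A6 ends at 6, Eb7 ends at 9, Dbadd9 ends at 13, Ddim ends at 18, Dbm7 ends at 24, C#dim ends at 26, F#maj7 ends at 28, Cm7 ends at 35.
Beat 30 falls within Cm7.

Cm7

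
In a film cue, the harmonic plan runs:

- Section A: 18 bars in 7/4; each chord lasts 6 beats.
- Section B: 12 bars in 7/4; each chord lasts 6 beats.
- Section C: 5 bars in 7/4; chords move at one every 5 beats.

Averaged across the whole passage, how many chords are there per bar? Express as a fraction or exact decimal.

1.2 chords per bar

A: 18 × 7 = 126 beats ÷ 6 = 21 chords.
B: 12 × 7 = 84 beats ÷ 6 = 14 chords.
C: 5 × 7 = 35 beats ÷ 5 = 7 chords.
Overall: 42 chords over 35 bars → 42/35 = 1.2 chords per bar.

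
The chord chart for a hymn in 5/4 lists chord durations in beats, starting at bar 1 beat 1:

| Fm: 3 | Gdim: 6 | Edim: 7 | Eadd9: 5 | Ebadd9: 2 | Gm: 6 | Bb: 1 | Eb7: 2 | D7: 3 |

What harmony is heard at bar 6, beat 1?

Gm

Beat 1 of bar 6 is beat (6−1)×5 + 1 = 26 overall.
Running totals: Fm ends at 3, Gdim ends at 9, Edim ends at 16, Eadd9 ends at 21, Ebadd9 ends at 23, Gm ends at 29.
Beat 26 falls within Gm.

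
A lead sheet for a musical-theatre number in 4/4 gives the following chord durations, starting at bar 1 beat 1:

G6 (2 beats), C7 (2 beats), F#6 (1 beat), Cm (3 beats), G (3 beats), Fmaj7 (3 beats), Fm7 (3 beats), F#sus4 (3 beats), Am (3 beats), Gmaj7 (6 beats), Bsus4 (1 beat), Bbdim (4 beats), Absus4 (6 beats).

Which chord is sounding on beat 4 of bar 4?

Fm7

Beat 4 of bar 4 is beat (4−1)×4 + 4 = 16 overall.
Running totals: G6 ends at 2, C7 ends at 4, F#6 ends at 5, Cm ends at 8, G ends at 11, Fmaj7 ends at 14, Fm7 ends at 17.
Beat 16 falls within Fm7.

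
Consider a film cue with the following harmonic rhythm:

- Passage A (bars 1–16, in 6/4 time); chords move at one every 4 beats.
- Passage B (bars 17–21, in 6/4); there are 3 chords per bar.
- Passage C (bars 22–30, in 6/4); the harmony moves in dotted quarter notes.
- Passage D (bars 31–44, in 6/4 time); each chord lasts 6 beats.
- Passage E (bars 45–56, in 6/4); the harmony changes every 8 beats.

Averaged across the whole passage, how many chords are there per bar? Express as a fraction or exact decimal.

1.75 chords per bar

A: 16 bars of 6 beats is 96 beats; at 4 beats each that's 24 chords.
B: 5 bars of 6 beats is 30 beats; at 2 beats each that's 15 chords.
C: 9 bars of 6 beats is 54 beats; at 1.5 beats each that's 36 chords.
D: 14 bars of 6 beats is 84 beats; at 6 beats each that's 14 chords.
E: 12 bars of 6 beats is 72 beats; at 8 beats each that's 9 chords.
Overall: 98 chords over 56 bars → 98/56 = 1.75 chords per bar.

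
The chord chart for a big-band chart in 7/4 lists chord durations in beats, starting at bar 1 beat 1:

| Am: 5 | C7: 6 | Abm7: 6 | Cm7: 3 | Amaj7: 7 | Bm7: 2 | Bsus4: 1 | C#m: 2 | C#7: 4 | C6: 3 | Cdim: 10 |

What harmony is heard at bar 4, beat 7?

Bm7

Beat 7 of bar 4 is beat (4−1)×7 + 7 = 28 overall.
Running totals: Am ends at 5, C7 ends at 11, Abm7 ends at 17, Cm7 ends at 20, Amaj7 ends at 27, Bm7 ends at 29.
Beat 28 falls within Bm7.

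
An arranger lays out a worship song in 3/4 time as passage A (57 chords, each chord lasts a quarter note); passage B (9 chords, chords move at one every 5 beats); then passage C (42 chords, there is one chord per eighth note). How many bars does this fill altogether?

41 bars

A: 57 × 1 = 57 beats = 19 bars.
B: 9 × 5 = 45 beats = 15 bars.
C: 42 × 0.5 = 21 beats = 7 bars.
Total: 19 + 15 + 7 = 41 bars.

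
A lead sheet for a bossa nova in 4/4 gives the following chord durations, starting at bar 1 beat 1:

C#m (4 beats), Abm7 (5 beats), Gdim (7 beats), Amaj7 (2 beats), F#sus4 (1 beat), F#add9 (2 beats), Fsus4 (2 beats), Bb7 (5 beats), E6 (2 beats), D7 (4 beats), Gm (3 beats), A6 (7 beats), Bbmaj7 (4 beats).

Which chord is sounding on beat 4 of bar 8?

D7

Beat 4 of bar 8 is beat (8−1)×4 + 4 = 32 overall.
Running totals: C#m ends at 4, Abm7 ends at 9, Gdim ends at 16, Amaj7 ends at 18, F#sus4 ends at 19, F#add9 ends at 21, Fsus4 ends at 23, Bb7 ends at 28, E6 ends at 30, D7 ends at 34.
Beat 32 falls within D7.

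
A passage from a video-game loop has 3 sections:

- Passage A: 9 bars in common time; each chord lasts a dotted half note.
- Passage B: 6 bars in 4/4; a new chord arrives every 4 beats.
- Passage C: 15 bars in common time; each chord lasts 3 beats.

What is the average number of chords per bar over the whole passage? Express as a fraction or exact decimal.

19/15 chords per bar

A: 9 bars of 4 beats is 36 beats; at 3 beats each that's 12 chords.
B: 6 bars of 4 beats is 24 beats; at 4 beats each that's 6 chords.
C: 15 bars of 4 beats is 60 beats; at 3 beats each that's 20 chords.
Overall: 38 chords over 30 bars → 38/30 = 19/15 chords per bar.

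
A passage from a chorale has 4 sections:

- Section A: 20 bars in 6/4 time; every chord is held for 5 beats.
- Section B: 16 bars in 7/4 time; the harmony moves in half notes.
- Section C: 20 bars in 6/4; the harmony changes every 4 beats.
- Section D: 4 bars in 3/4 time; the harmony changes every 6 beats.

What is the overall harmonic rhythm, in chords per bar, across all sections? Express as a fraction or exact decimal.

A: 20 bars of 6 beats is 120 beats; at 5 beats each that's 24 chords.
B: 16 bars of 7 beats is 112 beats; at 2 beats each that's 56 chords.
C: 20 bars of 6 beats is 120 beats; at 4 beats each that's 30 chords.
D: 4 bars of 3 beats is 12 beats; at 6 beats each that's 2 chords.
Overall: 112 chords over 60 bars → 112/60 = 28/15 chords per bar.

28/15 chords per bar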